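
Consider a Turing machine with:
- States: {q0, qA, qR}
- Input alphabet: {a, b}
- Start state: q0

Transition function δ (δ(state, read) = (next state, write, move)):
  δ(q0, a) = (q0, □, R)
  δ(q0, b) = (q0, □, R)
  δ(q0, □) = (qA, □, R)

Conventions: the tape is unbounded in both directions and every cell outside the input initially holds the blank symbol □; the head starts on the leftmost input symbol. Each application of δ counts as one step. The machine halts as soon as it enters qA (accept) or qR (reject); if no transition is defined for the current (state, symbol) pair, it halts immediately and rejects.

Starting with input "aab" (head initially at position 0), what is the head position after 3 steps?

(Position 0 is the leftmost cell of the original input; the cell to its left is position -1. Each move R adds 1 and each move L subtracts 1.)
Step 0: [q0]aab (head at position 0)
Step 1: δ(q0, a) = (q0, □, R)  ⊢  □[q0]ab (head at position 1)
Step 2: δ(q0, a) = (q0, □, R)  ⊢  □□[q0]b (head at position 2)
Step 3: δ(q0, b) = (q0, □, R)  ⊢  □□□[q0]□ (head at position 3)
Head position after 3 steps: 3

Final answer: Position 3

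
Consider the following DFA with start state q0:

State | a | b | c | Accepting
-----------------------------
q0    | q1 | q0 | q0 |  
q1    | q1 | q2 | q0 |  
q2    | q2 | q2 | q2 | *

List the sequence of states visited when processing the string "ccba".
q0 → q0 → q0 → q0 → q1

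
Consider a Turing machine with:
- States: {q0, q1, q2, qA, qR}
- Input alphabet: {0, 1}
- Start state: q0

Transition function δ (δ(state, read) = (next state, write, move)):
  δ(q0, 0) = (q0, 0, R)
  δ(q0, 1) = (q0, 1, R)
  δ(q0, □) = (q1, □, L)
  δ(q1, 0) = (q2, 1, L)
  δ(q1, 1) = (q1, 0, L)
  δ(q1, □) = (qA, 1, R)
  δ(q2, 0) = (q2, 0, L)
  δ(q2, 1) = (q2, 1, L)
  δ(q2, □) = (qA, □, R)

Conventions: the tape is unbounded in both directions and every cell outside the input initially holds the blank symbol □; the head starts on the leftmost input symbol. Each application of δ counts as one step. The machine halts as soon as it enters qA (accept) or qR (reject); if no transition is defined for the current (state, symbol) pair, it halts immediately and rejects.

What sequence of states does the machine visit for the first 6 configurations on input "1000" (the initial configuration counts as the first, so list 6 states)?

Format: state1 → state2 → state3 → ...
Step 0: [q0]1000 (head at position 0)
Step 1: δ(q0, 1) = (q0, 1, R)  ⊢  1[q0]000 (head at position 1)
Step 2: δ(q0, 0) = (q0, 0, R)  ⊢  10[q0]00 (head at position 2)
Step 3: δ(q0, 0) = (q0, 0, R)  ⊢  100[q0]0 (head at position 3)
Step 4: δ(q0, 0) = (q0, 0, R)  ⊢  1000[q0]□ (head at position 4)
Step 5: δ(q0, □) = (q1, □, L)  ⊢  100[q1]0□ (head at position 3)
Reading off the states of these 6 configurations: q0 → q0 → q0 → q0 → q0 → q1

Final answer: q0 → q0 → q0 → q0 → q0 → q1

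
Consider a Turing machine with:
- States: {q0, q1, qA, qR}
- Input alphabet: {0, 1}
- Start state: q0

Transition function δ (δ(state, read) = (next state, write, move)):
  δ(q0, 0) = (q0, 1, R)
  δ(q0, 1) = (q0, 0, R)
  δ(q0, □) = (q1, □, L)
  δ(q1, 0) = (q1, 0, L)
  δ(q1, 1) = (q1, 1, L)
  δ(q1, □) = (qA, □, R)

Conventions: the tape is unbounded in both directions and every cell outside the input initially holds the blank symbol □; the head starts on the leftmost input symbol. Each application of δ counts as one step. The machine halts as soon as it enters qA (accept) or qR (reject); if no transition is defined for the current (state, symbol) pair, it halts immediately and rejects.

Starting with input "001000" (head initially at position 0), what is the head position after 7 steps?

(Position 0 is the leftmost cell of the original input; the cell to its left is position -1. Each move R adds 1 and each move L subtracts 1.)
Step 0: [q0]001000 (head at position 0)
Step 1: δ(q0, 0) = (q0, 1, R)  ⊢  1[q0]01000 (head at position 1)
Step 2: δ(q0, 0) = (q0, 1, R)  ⊢  11[q0]1000 (head at position 2)
Step 3: δ(q0, 1) = (q0, 0, R)  ⊢  110[q0]000 (head at position 3)
Step 4: δ(q0, 0) = (q0, 1, R)  ⊢  1101[q0]00 (head at position 4)
Step 5: δ(q0, 0) = (q0, 1, R)  ⊢  11011[q0]0 (head at position 5)
Step 6: δ(q0, 0) = (q0, 1, R)  ⊢  110111[q0]□ (head at position 6)
Step 7: δ(q0, □) = (q1, □, L)  ⊢  11011[q1]1□ (head at position 5)
Head position after 7 steps: 5

Final answer: Position 5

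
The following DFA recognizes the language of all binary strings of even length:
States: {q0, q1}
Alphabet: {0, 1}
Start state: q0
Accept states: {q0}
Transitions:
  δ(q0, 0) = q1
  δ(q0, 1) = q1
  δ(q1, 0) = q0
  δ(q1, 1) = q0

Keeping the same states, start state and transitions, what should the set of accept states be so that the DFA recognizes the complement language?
The DFA is complete (every state has a transition on every symbol), so the complement
is recognized by the same DFA with accepting and non-accepting states swapped.
Original accept states: {q0}
Complement accept states = All states - Original accept states
= {q0, q1} - {q0}
= {q1}
Complement language: strings of ODD length

Final answer: {q1}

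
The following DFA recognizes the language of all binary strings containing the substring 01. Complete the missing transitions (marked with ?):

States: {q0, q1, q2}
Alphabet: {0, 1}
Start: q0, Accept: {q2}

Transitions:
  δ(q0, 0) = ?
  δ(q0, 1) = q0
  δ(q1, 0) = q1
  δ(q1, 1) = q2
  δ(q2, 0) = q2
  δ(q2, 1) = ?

What each state remembers (consistent with the given transitions and accept states):
  q0: 01 not seen yet and the last symbol was not 0
  q1: 01 not seen yet and the last symbol was 0
  q2: the substring 01 has already been seen
Filling in the missing entries:
  δ(q0, 0): in q0 (01 not seen yet and the last symbol was not 0), after reading 0 we have: 01 not seen yet and the last symbol was 0 → q1
  δ(q2, 1): in q2 (the substring 01 has already been seen), after reading 1 we have: the substring 01 has already been seen → q2

Final answer: δ(q0, 0) = q1; δ(q2, 1) = q2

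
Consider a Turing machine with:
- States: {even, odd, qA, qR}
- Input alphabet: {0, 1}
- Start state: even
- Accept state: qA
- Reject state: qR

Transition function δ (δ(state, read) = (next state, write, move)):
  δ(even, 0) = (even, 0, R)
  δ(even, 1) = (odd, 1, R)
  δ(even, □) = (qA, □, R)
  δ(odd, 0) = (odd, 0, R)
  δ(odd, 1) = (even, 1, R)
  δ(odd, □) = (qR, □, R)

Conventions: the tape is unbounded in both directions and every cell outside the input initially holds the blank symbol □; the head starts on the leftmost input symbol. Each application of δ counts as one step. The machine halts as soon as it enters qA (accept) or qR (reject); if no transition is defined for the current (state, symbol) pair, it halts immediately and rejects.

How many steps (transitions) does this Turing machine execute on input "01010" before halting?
Step 0: [even]01010 (head at position 0)
Step 1: δ(even, 0) = (even, 0, R)  ⊢  0[even]1010 (head at position 1)
Step 2: δ(even, 1) = (odd, 1, R)  ⊢  01[odd]010 (head at position 2)
Step 3: δ(odd, 0) = (odd, 0, R)  ⊢  010[odd]10 (head at position 3)
Step 4: δ(odd, 1) = (even, 1, R)  ⊢  0101[even]0 (head at position 4)
Step 5: δ(even, 0) = (even, 0, R)  ⊢  01010[even]□ (head at position 5)
Step 6: δ(even, □) = (qA, □, R)  ⊢  01010□[qA]□ (head at position 6)
The machine is in qA, so it halts and accepts.
Number of transitions executed: 6.

Final answer: 6 steps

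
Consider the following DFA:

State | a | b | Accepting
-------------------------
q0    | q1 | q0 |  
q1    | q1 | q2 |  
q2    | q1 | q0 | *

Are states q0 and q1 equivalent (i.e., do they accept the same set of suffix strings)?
Try the suffix "b".
From q0: q0 → q0 — not accepting.
From q1: q1 → q2 — accepting.
The two states disagree on this suffix, so they are not equivalent.

Final answer: No. Distinguishing string: "b" - accepted from q1 but not from q0.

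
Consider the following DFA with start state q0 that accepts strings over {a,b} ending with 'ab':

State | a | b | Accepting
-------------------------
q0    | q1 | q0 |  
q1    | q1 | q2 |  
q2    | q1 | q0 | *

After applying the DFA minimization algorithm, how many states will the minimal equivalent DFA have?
All 3 states are reachable from q0, so none can be removed as unreachable.
Table-filling: first mark every (accepting, non-accepting) pair as distinguishable (accepting: {q2}; non-accepting: {q0, q1}).
Round 1: (q0, q1) on 'b' go to q0 and q2, already distinguishable → mark.
Every pair of states is distinguishable, so the DFA is already minimal.
Equivalence classes: {q0}, {q1}, {q2} → 3 states.

Final answer: 3 states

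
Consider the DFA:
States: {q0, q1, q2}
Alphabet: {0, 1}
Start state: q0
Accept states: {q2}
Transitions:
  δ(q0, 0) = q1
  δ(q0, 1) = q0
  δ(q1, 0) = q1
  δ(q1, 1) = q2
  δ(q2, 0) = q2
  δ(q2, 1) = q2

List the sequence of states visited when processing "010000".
Starting at q0
Read '0': q0 -> q1
Read '1': q1 -> q2
Read '0': q2 -> q2
Read '0': q2 -> q2
Read '0': q2 -> q2
Read '0': q2 -> q2

Final answer: q0 -> q1 -> q2 -> q2 -> q2 -> q2 -> q2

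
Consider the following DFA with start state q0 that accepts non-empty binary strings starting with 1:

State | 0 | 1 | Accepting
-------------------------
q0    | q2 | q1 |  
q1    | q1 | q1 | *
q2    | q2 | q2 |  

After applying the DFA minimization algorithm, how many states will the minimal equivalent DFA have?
All 3 states are reachable from q0, so none can be removed as unreachable.
Table-filling: first mark every (accepting, non-accepting) pair as distinguishable (accepting: {q1}; non-accepting: {q0, q2}).
Round 1: (q0, q2) on '1' go to q1 and q2, already distinguishable → mark.
Every pair of states is distinguishable, so the DFA is already minimal.
Equivalence classes: {q0}, {q1}, {q2} → 3 states.

Final answer: 3 states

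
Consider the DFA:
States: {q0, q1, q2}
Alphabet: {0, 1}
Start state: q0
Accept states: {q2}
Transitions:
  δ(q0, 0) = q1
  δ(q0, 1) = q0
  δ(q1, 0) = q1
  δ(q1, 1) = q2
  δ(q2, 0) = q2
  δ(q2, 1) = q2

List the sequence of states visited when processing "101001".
Starting at q0
Read '1': q0 -> q0
Read '0': q0 -> q1
Read '1': q1 -> q2
Read '0': q2 -> q2
Read '0': q2 -> q2
Read '1': q2 -> q2

Final answer: q0 -> q0 -> q1 -> q2 -> q2 -> q2 -> q2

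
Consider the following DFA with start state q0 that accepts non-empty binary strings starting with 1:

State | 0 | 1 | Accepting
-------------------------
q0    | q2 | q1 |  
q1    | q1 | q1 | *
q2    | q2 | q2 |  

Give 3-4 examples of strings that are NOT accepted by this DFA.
Any strings that end in a non-accepting state work; for example:
"00": q0 → q2 → q2; q2 is not accepting → rejected
"000": q0 → q2 → q2 → q2; q2 is not accepting → rejected
"001": q0 → q2 → q2 → q2; q2 is not accepting → rejected
"0001": q0 → q2 → q2 → q2 → q2; q2 is not accepting → rejected

Final answer: "00", "000", "001", "0001"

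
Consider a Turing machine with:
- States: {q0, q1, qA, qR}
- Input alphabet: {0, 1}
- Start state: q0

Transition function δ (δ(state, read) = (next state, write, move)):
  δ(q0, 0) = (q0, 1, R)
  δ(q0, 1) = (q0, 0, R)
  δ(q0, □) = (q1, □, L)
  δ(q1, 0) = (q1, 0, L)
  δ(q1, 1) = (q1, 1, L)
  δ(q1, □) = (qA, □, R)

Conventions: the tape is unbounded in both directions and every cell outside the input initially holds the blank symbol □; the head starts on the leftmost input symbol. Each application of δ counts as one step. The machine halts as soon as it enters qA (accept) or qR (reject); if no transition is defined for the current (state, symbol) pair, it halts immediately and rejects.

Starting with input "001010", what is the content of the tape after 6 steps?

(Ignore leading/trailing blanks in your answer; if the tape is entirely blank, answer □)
Step 0: [q0]001010 (head at position 0)
Step 1: δ(q0, 0) = (q0, 1, R)  ⊢  1[q0]01010 (head at position 1)
Step 2: δ(q0, 0) = (q0, 1, R)  ⊢  11[q0]1010 (head at position 2)
Step 3: δ(q0, 1) = (q0, 0, R)  ⊢  110[q0]010 (head at position 3)
Step 4: δ(q0, 0) = (q0, 1, R)  ⊢  1101[q0]10 (head at position 4)
Step 5: δ(q0, 1) = (q0, 0, R)  ⊢  11010[q0]0 (head at position 5)
Step 6: δ(q0, 0) = (q0, 1, R)  ⊢  110101[q0]□ (head at position 6)
Tape after 6 steps (ignoring surrounding blanks): 110101

Final answer: Tape: 110101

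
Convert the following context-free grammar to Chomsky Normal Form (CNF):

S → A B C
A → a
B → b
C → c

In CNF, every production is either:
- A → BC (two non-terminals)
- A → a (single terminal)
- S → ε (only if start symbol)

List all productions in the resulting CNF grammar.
The grammar has no ε-productions or unit productions to eliminate.
A → a is already in CNF (single terminal) – keep it.
B → b is already in CNF (single terminal) – keep it.
C → c is already in CNF (single terminal) – keep it.
S → A B C has 3 symbols on the right: break it into binary productions S → A X0, X0 → B C.
Resulting CNF grammar (5 productions): A → a; B → b; C → c; S → A X0; X0 → B C

Final answer: A → a; B → b; C → c; S → A X0; X0 → B C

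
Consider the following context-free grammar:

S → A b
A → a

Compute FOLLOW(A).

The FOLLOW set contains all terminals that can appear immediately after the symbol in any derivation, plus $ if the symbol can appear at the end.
A occurs only in S → A b, where it is immediately followed by the terminal b. So FOLLOW(A) = {b}.

Final answer: {b}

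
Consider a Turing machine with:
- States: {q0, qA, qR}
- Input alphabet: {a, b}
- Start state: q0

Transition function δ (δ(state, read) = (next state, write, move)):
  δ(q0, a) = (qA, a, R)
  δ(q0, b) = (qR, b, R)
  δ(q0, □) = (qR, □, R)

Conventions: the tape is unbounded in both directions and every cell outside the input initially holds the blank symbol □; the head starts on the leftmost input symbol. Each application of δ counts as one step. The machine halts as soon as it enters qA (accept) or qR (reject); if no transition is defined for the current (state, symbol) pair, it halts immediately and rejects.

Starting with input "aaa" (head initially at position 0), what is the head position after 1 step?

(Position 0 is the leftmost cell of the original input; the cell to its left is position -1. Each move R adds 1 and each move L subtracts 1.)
Step 0: [q0]aaa (head at position 0)
Step 1: δ(q0, a) = (qA, a, R)  ⊢  a[qA]aa (head at position 1)
Head position after 1 step: 1

Final answer: Position 1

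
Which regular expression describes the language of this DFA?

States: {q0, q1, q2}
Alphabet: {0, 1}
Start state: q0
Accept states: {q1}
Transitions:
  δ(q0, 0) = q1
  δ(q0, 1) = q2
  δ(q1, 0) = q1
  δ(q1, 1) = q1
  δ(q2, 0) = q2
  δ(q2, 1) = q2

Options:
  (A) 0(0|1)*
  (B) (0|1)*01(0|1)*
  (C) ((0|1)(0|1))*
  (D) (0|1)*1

Testing sample strings against the DFA:
  '10011' -> rejected
  '0001' -> accepted
  '001' -> accepted
  '11111' -> rejected
Checking each option for a counterexample:
  (A) 0(0|1)*: agrees with the DFA on all strings of length ≤ 4
  (B) (0|1)*01(0|1)*: '0' is accepted by the DFA but does not match the regex → eliminated
  (C) ((0|1)(0|1))*: ε is rejected by the DFA but matches the regex → eliminated
  (D) (0|1)*1: '0' is accepted by the DFA but does not match the regex → eliminated
Only (A) 0(0|1)* is consistent with the DFA.

Final answer: (A) 0(0|1)*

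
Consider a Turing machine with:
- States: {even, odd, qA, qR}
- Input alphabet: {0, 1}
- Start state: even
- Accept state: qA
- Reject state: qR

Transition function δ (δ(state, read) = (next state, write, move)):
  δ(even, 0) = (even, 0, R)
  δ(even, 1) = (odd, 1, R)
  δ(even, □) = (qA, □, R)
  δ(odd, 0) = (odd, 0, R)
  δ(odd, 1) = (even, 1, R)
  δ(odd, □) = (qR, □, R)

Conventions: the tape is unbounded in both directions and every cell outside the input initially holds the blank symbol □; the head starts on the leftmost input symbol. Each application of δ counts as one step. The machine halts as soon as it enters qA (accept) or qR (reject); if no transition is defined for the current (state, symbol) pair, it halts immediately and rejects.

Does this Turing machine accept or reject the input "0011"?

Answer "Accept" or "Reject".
Step 0: [even]0011 (head at position 0)
Step 1: δ(even, 0) = (even, 0, R)  ⊢  0[even]011 (head at position 1)
Step 2: δ(even, 0) = (even, 0, R)  ⊢  00[even]11 (head at position 2)
Step 3: δ(even, 1) = (odd, 1, R)  ⊢  001[odd]1 (head at position 3)
Step 4: δ(odd, 1) = (even, 1, R)  ⊢  0011[even]□ (head at position 4)
Step 5: δ(even, □) = (qA, □, R)  ⊢  0011□[qA]□ (head at position 5)
The machine is in qA, so it halts and accepts.

Final answer: Accept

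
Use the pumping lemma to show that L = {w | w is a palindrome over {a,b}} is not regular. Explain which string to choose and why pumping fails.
Language: L = {w | w is a palindrome over {a,b}} (strings that read the same forwards and backwards)
Step 1: Assume for contradiction that L is regular, with pumping length p.
Step 2: Choose s = a^p b a^p. Then s ∈ L (it reads the same forwards and backwards) and |s| ≥ p.
Step 3: Consider any decomposition s = xyz with |xy| ≤ p and |y| > 0. Since |xy| ≤ p and the first p symbols of s are all a's, y = a^k for some k with 1 ≤ k ≤ p.
Step 4: Pumping up (i = 2): xy²z = a^(p+k) b a^p. Its reverse is a^p b a^(p+k) ≠ a^(p+k) b a^p (the single b is no longer in the middle), so xy²z is not a palindrome and xy²z ∉ L.
This contradicts the pumping lemma, so L is not regular.

Final answer: Choose s = a^p b a^p. Since |xy| ≤ p, y = a^k with k ≥ 1. Then xy²z = a^(p+k) b a^p is not a palindrome, so ∉ L.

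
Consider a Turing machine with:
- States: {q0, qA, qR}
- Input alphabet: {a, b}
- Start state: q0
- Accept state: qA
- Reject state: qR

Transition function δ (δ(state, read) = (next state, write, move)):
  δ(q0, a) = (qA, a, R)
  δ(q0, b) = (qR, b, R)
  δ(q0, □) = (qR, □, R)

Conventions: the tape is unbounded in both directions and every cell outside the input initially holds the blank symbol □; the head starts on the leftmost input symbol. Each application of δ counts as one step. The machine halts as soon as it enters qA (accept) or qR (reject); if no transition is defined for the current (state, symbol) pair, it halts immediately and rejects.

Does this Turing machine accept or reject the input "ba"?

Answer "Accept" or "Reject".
Step 0: [q0]ba (head at position 0)
Step 1: δ(q0, b) = (qR, b, R)  ⊢  b[qR]a (head at position 1)
The machine is in qR, so it halts and rejects.

Final answer: Reject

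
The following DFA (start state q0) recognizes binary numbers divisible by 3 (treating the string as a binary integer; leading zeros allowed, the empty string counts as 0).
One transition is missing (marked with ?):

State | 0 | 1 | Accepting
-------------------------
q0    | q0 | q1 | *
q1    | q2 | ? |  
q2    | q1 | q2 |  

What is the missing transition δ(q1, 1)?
q0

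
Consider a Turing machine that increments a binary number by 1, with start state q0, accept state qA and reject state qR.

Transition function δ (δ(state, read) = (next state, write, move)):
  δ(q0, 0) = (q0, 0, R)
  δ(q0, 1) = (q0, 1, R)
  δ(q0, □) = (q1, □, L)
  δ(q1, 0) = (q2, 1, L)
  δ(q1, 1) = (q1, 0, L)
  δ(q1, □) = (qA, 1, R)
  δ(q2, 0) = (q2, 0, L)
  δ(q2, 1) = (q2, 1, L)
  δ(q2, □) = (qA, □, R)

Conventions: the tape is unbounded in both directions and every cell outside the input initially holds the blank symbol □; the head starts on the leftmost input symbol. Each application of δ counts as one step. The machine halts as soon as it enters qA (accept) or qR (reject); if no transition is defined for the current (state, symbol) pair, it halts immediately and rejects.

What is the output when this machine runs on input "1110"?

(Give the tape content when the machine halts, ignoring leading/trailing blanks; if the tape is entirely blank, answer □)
Step 0: [q0]1110 (head at position 0)
Step 1: δ(q0, 1) = (q0, 1, R)  ⊢  1[q0]110 (head at position 1)
Step 2: δ(q0, 1) = (q0, 1, R)  ⊢  11[q0]10 (head at position 2)
Step 3: δ(q0, 1) = (q0, 1, R)  ⊢  111[q0]0 (head at position 3)
Step 4: δ(q0, 0) = (q0, 0, R)  ⊢  1110[q0]□ (head at position 4)
Step 5: δ(q0, □) = (q1, □, L)  ⊢  111[q1]0□ (head at position 3)
Step 6: δ(q1, 0) = (q2, 1, L)  ⊢  11[q2]11□ (head at position 2)
Step 7: δ(q2, 1) = (q2, 1, L)  ⊢  1[q2]111□ (head at position 1)
Step 8: δ(q2, 1) = (q2, 1, L)  ⊢  [q2]1111□ (head at position 0)
Step 9: δ(q2, 1) = (q2, 1, L)  ⊢  [q2]□1111□ (head at position -1)
Step 10: δ(q2, □) = (qA, □, R)  ⊢  □[qA]1111□ (head at position 0)
The machine is in qA, so it halts and accepts.
Tape content when halted (ignoring surrounding blanks): 1111

Final answer: Output: 1111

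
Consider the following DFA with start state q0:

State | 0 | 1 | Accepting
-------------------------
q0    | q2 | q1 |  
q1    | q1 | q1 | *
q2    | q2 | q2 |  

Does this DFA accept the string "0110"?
Start in q0.
Read '0': q0 → q2
Read '1': q2 → q2
Read '1': q2 → q2
Read '0': q2 → q2
Final state q2 is not accepting, so the string is rejected.

Final answer: No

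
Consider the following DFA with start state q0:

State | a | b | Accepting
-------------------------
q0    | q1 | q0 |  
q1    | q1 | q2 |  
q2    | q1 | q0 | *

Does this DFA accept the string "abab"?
Start in q0.
Read 'a': q0 → q1
Read 'b': q1 → q2
Read 'a': q2 → q1
Read 'b': q1 → q2
Final state q2 is accepting, so the string is accepted.

Final answer: Yes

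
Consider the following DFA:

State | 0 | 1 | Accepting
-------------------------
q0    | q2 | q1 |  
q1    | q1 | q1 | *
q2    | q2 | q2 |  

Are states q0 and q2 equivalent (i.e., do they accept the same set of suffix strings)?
Try the suffix "1".
From q0: q0 → q1 — accepting.
From q2: q2 → q2 — not accepting.
The two states disagree on this suffix, so they are not equivalent.

Final answer: No. Distinguishing string: "1" - accepted from q0 but not from q2.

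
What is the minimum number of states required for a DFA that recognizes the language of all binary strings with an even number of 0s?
Language: binary strings with an even number of 0s
Lower bound (Myhill–Nerode): the prefixes ε, 0 are pairwise distinguishable:
  ε vs 0: suffix ε distinguishes them (ε has zero 0s (accepted), 0 has one 0 (rejected))
So any DFA needs at least 2 states.
Upper bound: a DFA with 2 states exists (one state per class above).
Minimum states: 2

Final answer: 2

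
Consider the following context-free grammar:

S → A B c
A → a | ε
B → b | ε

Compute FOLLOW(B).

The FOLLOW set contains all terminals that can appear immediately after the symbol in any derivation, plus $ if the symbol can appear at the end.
B occurs in S → A B c, immediately followed by the terminal c. So FOLLOW(B) = {c}.

Final answer: {c}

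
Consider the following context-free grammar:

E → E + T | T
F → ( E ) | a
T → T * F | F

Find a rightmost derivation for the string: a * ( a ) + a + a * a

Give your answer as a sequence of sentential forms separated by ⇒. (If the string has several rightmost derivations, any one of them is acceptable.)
Start with E.
Step 1: the rightmost non-terminal is E; apply E → E + T:  E + T
Step 2: the rightmost non-terminal is T; apply T → T * F:  E + T * F
Step 3: the rightmost non-terminal is F; apply F → a:  E + T * a
Step 4: the rightmost non-terminal is T; apply T → F:  E + F * a
Step 5: the rightmost non-terminal is F; apply F → a:  E + a * a
Step 6: the rightmost non-terminal is E; apply E → E + T:  E + T + a * a
Step 7: the rightmost non-terminal is T; apply T → F:  E + F + a * a
Step 8: the rightmost non-terminal is F; apply F → a:  E + a + a * a
Step 9: the rightmost non-terminal is E; apply E → T:  T + a + a * a
Step 10: the rightmost non-terminal is T; apply T → T * F:  T * F + a + a * a
Step 11: the rightmost non-terminal is F; apply F → ( E ):  T * ( E ) + a + a * a
Step 12: the rightmost non-terminal is E; apply E → T:  T * ( T ) + a + a * a
Step 13: the rightmost non-terminal is T; apply T → F:  T * ( F ) + a + a * a
Step 14: the rightmost non-terminal is F; apply F → a:  T * ( a ) + a + a * a
Step 15: the rightmost non-terminal is T; apply T → F:  F * ( a ) + a + a * a
Step 16: the rightmost non-terminal is F; apply F → a:  a * ( a ) + a + a * a

Final answer: E ⇒ E + T ⇒ E + T * F ⇒ E + T * a ⇒ E + F * a ⇒ E + a * a ⇒ E + T + a * a ⇒ E + F + a * a ⇒ E + a + a * a ⇒ T + a + a * a ⇒ T * F + a + a * a ⇒ T * ( E ) + a + a * a ⇒ T * ( T ) + a + a * a ⇒ T * ( F ) + a + a * a ⇒ T * ( a ) + a + a * a ⇒ F * ( a ) + a + a * a ⇒ a * ( a ) + a + a * a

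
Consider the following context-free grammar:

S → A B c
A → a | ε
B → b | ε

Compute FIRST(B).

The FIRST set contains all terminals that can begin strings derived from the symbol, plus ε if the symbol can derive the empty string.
B → b contributes b; B → ε makes B nullable, contributing ε. FIRST(B) = {b, ε}.

Final answer: {b, ε}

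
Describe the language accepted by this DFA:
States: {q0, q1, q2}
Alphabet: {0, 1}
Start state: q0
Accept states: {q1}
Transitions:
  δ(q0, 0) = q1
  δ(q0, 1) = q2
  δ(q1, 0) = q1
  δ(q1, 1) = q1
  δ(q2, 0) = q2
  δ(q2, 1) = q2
Analyzing the DFA structure:
Start state: q0
Accept states: {q1}
Interpreting what each state remembers (checking against the transitions):
  q0: nothing has been read yet
  q1: the first symbol was 0
  q2: the first symbol was 1 (trap state)
  δ(q0, 0): in q0 (nothing has been read yet), after reading 0 we have: the first symbol was 0 → q1
  δ(q0, 1): in q0 (nothing has been read yet), after reading 1 we have: the first symbol was 1 (trap state) → q2
  δ(q1, 0): in q1 (the first symbol was 0), after reading 0 we have: the first symbol was 0 → q1
  δ(q1, 1): in q1 (the first symbol was 0), after reading 1 we have: the first symbol was 0 → q1
  δ(q2, 0): in q2 (the first symbol was 1 (trap state)), after reading 0 we have: the first symbol was 1 (trap state) → q2
  δ(q2, 1): in q2 (the first symbol was 1 (trap state)), after reading 1 we have: the first symbol was 1 (trap state) → q2
A string is accepted iff it ends in {q1}, i.e. the first symbol was 0.
Language: All binary strings starting with 0

Final answer: All binary strings starting with 0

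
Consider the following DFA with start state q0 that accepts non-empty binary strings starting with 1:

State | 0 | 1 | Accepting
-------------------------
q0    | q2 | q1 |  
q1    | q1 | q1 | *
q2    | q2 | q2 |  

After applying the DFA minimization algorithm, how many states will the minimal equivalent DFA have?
All 3 states are reachable from q0, so none can be removed as unreachable.
Table-filling: first mark every (accepting, non-accepting) pair as distinguishable (accepting: {q1}; non-accepting: {q0, q2}).
Round 1: (q0, q2) on '1' go to q1 and q2, already distinguishable → mark.
Every pair of states is distinguishable, so the DFA is already minimal.
Equivalence classes: {q0}, {q1}, {q2} → 3 states.

Final answer: 3 states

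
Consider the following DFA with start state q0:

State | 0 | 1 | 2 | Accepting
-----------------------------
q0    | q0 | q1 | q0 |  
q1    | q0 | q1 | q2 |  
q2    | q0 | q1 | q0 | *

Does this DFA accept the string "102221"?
Start in q0.
Read '1': q0 → q1
Read '0': q1 → q0
Read '2': q0 → q0
Read '2': q0 → q0
Read '2': q0 → q0
Read '1': q0 → q1
Final state q1 is not accepting, so the string is rejected.

Final answer: No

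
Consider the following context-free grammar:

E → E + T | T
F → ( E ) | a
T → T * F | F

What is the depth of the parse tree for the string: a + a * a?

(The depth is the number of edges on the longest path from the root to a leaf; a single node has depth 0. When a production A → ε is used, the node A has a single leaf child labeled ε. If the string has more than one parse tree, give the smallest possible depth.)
The grammar is unambiguous; the parse tree of a + a * a is:
E → E + T at the root (depth 0).
  Left E (depth 1) → T (2) → F (3) → a (4).
  Right T (depth 1) → T * F; that T (2) → F (3) → a (4); F (2) → a (3).
The longest root-to-leaf paths have 4 edges.
Depth = 4.

Final answer: 4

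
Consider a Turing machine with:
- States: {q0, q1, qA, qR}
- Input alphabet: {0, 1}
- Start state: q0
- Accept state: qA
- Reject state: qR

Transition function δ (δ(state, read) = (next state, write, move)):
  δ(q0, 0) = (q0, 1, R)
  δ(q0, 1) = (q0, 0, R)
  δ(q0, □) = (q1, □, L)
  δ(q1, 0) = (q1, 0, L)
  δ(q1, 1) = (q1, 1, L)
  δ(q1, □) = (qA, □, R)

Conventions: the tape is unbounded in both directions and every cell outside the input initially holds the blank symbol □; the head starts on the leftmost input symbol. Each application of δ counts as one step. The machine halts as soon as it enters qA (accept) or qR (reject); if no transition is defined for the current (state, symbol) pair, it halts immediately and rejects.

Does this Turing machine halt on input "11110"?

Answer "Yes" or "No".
Step 0: [q0]11110 (head at position 0)
Step 1: δ(q0, 1) = (q0, 0, R)  ⊢  0[q0]1110 (head at position 1)
Step 2: δ(q0, 1) = (q0, 0, R)  ⊢  00[q0]110 (head at position 2)
Step 3: δ(q0, 1) = (q0, 0, R)  ⊢  000[q0]10 (head at position 3)
Step 4: δ(q0, 1) = (q0, 0, R)  ⊢  0000[q0]0 (head at position 4)
Step 5: δ(q0, 0) = (q0, 1, R)  ⊢  00001[q0]□ (head at position 5)
Step 6: δ(q0, □) = (q1, □, L)  ⊢  0000[q1]1□ (head at position 4)
Step 7: δ(q1, 1) = (q1, 1, L)  ⊢  000[q1]01□ (head at position 3)
Step 8: δ(q1, 0) = (q1, 0, L)  ⊢  00[q1]001□ (head at position 2)
Step 9: δ(q1, 0) = (q1, 0, L)  ⊢  0[q1]0001□ (head at position 1)
Step 10: δ(q1, 0) = (q1, 0, L)  ⊢  [q1]00001□ (head at position 0)
Step 11: δ(q1, 0) = (q1, 0, L)  ⊢  [q1]□00001□ (head at position -1)
Step 12: δ(q1, □) = (qA, □, R)  ⊢  □[qA]00001□ (head at position 0)
The machine is in qA, so it halts and accepts.
It halts after 12 steps.

Final answer: Yes - halts after 12 steps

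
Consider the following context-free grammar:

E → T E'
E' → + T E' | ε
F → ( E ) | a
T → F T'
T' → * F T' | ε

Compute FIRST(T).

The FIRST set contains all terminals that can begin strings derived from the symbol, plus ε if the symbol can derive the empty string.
FIRST(F): F → ( E ) contributes '(' and F → a contributes 'a', so FIRST(F) = {(, a}. F is not nullable.
FIRST(T): T → F T' begins with F, and F is not nullable, so FIRST(T) = FIRST(F) = {(, a}.

Final answer: {(, a}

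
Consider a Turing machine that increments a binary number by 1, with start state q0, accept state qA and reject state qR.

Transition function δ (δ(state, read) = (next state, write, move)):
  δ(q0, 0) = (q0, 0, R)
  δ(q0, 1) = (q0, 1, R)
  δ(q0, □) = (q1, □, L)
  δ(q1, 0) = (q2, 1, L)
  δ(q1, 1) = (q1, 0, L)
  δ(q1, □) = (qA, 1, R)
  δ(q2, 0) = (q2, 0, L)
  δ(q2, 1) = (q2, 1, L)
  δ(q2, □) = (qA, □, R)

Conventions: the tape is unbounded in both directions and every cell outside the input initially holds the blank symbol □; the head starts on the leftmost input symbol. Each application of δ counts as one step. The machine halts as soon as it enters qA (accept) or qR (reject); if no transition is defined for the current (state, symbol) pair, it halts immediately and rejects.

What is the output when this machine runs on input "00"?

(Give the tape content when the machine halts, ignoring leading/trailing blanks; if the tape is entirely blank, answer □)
Step 0: [q0]00 (head at position 0)
Step 1: δ(q0, 0) = (q0, 0, R)  ⊢  0[q0]0 (head at position 1)
Step 2: δ(q0, 0) = (q0, 0, R)  ⊢  00[q0]□ (head at position 2)
Step 3: δ(q0, □) = (q1, □, L)  ⊢  0[q1]0□ (head at position 1)
Step 4: δ(q1, 0) = (q2, 1, L)  ⊢  [q2]01□ (head at position 0)
Step 5: δ(q2, 0) = (q2, 0, L)  ⊢  [q2]□01□ (head at position -1)
Step 6: δ(q2, □) = (qA, □, R)  ⊢  □[qA]01□ (head at position 0)
The machine is in qA, so it halts and accepts.
Tape content when halted (ignoring surrounding blanks): 01

Final answer: Output: 01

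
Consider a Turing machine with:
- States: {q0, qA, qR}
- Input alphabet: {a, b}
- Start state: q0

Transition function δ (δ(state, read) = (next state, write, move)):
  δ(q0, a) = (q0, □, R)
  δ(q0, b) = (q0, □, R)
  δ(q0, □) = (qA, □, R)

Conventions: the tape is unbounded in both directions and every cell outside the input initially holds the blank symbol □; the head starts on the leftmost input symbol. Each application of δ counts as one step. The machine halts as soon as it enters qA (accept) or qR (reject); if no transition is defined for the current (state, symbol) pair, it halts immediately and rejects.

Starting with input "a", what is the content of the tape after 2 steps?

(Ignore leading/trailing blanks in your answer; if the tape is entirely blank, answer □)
Step 0: [q0]a (head at position 0)
Step 1: δ(q0, a) = (q0, □, R)  ⊢  □[q0]□ (head at position 1)
Step 2: δ(q0, □) = (qA, □, R)  ⊢  □□[qA]□ (head at position 2)
Tape after 2 steps (ignoring surrounding blanks): □

Final answer: Tape: □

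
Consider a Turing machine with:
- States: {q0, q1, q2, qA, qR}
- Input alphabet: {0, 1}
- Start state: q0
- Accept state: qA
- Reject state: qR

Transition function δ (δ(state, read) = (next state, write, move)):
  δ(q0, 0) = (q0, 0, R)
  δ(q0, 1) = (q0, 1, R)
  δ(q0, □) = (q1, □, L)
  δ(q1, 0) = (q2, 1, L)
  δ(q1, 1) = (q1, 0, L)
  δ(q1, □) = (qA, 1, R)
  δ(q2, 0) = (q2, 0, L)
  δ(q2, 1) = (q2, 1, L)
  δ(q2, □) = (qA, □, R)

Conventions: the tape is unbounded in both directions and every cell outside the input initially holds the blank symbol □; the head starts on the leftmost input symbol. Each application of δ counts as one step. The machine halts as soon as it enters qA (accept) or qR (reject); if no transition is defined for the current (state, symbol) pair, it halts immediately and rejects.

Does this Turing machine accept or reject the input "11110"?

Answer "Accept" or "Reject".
Step 0: [q0]11110 (head at position 0)
Step 1: δ(q0, 1) = (q0, 1, R)  ⊢  1[q0]1110 (head at position 1)
Step 2: δ(q0, 1) = (q0, 1, R)  ⊢  11[q0]110 (head at position 2)
Step 3: δ(q0, 1) = (q0, 1, R)  ⊢  111[q0]10 (head at position 3)
Step 4: δ(q0, 1) = (q0, 1, R)  ⊢  1111[q0]0 (head at position 4)
Step 5: δ(q0, 0) = (q0, 0, R)  ⊢  11110[q0]□ (head at position 5)
Step 6: δ(q0, □) = (q1, □, L)  ⊢  1111[q1]0□ (head at position 4)
Step 7: δ(q1, 0) = (q2, 1, L)  ⊢  111[q2]11□ (head at position 3)
Step 8: δ(q2, 1) = (q2, 1, L)  ⊢  11[q2]111□ (head at position 2)
Step 9: δ(q2, 1) = (q2, 1, L)  ⊢  1[q2]1111□ (head at position 1)
Step 10: δ(q2, 1) = (q2, 1, L)  ⊢  [q2]11111□ (head at position 0)
Step 11: δ(q2, 1) = (q2, 1, L)  ⊢  [q2]□11111□ (head at position -1)
Step 12: δ(q2, □) = (qA, □, R)  ⊢  □[qA]11111□ (head at position 0)
The machine is in qA, so it halts and accepts.

Final answer: Accept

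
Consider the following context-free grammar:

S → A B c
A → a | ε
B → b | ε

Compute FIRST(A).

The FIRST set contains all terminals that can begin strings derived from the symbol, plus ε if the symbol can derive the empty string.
A → a contributes a; A → ε makes A nullable, contributing ε. FIRST(A) = {a, ε}.

Final answer: {a, ε}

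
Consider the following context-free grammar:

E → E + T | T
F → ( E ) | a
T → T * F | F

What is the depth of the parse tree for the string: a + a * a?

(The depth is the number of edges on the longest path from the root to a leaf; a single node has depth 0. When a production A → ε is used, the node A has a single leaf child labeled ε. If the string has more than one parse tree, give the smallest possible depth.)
The grammar is unambiguous; the parse tree of a + a * a is:
E → E + T at the root (depth 0).
  Left E (depth 1) → T (2) → F (3) → a (4).
  Right T (depth 1) → T * F; that T (2) → F (3) → a (4); F (2) → a (3).
The longest root-to-leaf paths have 4 edges.
Depth = 4.

Final answer: 4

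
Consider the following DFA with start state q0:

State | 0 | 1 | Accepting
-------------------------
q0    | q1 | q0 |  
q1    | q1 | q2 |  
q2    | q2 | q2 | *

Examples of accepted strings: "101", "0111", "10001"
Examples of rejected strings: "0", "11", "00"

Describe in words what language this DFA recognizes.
binary strings containing '01' as a substring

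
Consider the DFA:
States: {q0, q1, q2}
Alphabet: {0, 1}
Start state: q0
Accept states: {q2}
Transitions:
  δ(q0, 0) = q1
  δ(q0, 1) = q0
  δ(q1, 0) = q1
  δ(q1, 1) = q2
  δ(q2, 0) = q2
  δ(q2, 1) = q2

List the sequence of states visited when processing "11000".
Starting at q0
Read '1': q0 -> q0
Read '1': q0 -> q0
Read '0': q0 -> q1
Read '0': q1 -> q1
Read '0': q1 -> q1

Final answer: q0 -> q0 -> q0 -> q1 -> q1 -> q1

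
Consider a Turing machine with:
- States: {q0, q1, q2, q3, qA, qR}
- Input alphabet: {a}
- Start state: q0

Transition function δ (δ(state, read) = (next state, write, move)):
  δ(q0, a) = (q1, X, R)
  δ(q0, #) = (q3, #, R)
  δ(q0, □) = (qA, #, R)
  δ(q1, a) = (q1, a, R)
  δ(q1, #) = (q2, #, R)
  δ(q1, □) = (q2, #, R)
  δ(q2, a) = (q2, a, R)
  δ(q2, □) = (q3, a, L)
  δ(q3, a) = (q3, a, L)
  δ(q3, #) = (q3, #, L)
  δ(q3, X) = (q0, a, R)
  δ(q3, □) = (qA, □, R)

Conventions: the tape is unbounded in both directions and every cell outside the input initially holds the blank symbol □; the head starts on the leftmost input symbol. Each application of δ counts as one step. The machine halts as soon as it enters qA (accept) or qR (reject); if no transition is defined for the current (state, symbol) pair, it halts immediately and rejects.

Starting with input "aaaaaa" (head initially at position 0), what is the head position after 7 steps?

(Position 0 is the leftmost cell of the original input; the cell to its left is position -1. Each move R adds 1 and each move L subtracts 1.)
Step 0: [q0]aaaaaa (head at position 0)
Step 1: δ(q0, a) = (q1, X, R)  ⊢  X[q1]aaaaa (head at position 1)
Step 2: δ(q1, a) = (q1, a, R)  ⊢  Xa[q1]aaaa (head at position 2)
Step 3: δ(q1, a) = (q1, a, R)  ⊢  Xaa[q1]aaa (head at position 3)
Step 4: δ(q1, a) = (q1, a, R)  ⊢  Xaaa[q1]aa (head at position 4)
Step 5: δ(q1, a) = (q1, a, R)  ⊢  Xaaaa[q1]a (head at position 5)
Step 6: δ(q1, a) = (q1, a, R)  ⊢  Xaaaaa[q1]□ (head at position 6)
Step 7: δ(q1, □) = (q2, #, R)  ⊢  Xaaaaa#[q2]□ (head at position 7)
Head position after 7 steps: 7

Final answer: Position 7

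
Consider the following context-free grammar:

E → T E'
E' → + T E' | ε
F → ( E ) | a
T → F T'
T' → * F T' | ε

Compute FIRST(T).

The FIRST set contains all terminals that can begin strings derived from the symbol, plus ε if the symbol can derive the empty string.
FIRST(F): F → ( E ) contributes '(' and F → a contributes 'a', so FIRST(F) = {(, a}. F is not nullable.
FIRST(T): T → F T' begins with F, and F is not nullable, so FIRST(T) = FIRST(F) = {(, a}.

Final answer: {(, a}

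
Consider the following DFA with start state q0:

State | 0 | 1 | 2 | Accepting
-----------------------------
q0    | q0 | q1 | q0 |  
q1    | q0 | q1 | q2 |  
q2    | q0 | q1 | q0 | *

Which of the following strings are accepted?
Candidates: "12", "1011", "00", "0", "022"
"12": q0 → q1 → q2; q2 is accepting → accepted
"1011": q0 → q1 → q0 → q1 → q1; q1 is not accepting → rejected
"00": q0 → q0 → q0; q0 is not accepting → rejected
"0": q0 → q0; q0 is not accepting → rejected
"022": q0 → q0 → q0 → q0; q0 is not accepting → rejected

Final answer: "12"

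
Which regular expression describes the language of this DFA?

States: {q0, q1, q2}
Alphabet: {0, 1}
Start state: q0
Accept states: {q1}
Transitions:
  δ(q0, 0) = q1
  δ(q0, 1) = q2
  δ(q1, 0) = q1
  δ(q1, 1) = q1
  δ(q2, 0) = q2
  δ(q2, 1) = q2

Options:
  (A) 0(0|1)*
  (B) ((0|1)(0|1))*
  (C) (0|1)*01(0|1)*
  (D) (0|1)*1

Testing sample strings against the DFA:
  '010' -> accepted
  '01010' -> accepted
  '1010' -> rejected
  '00101' -> accepted
Checking each option for a counterexample:
  (A) 0(0|1)*: agrees with the DFA on all strings of length ≤ 4
  (B) ((0|1)(0|1))*: ε is rejected by the DFA but matches the regex → eliminated
  (C) (0|1)*01(0|1)*: '0' is accepted by the DFA but does not match the regex → eliminated
  (D) (0|1)*1: '0' is accepted by the DFA but does not match the regex → eliminated
Only (A) 0(0|1)* is consistent with the DFA.

Final answer: (A) 0(0|1)*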